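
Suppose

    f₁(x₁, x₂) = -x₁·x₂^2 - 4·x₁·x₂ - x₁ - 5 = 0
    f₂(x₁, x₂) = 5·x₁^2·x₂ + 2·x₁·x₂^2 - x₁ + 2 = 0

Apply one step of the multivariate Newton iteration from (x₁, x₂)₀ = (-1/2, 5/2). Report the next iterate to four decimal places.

At (-1/2, 5/2): F = (3.6250, -0.6250).
Jacobian J = [[-x₂^2 - 4·x₂ - 1, -2·x₁·x₂ - 4·x₁], [10·x₁·x₂ + 2·x₂^2 - 1, 5·x₁^2 + 4·x₁·x₂]].
At the point, J = [[-17.2500, 4.5000], [-1.0000, -3.7500]] (det J = 69.1875).
Solving J·Δ = −F gives Δ = (0.1558, -0.2082).
Then the next iterate is (x₁, x₂)₁ = (-0.3442, 2.2918).

(-0.3442, 2.2918)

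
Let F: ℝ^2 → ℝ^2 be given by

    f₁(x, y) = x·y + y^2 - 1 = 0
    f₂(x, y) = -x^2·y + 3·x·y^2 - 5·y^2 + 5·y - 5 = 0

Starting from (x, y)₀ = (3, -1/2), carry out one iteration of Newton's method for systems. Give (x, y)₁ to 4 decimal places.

At (3, -1/2): F = (-2.2500, -2.0000).
Jacobian J = [[y, x + 2·y], [-2·x·y + 3·y^2, -x^2 + 6·x·y - 10·y + 5]].
At the point, J = [[-0.5000, 2.0000], [3.7500, -8.0000]] (det J = -3.5000).
Solving J·Δ = −F gives Δ = (6.2857, 2.6964).
Then the next iterate is (x, y)₁ = (9.2857, 2.1964).

(9.2857, 2.1964)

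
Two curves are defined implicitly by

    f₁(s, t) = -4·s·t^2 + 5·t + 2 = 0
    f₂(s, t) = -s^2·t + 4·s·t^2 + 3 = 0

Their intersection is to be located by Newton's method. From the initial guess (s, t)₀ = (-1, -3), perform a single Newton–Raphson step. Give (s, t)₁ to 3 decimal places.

At (-1, -3): F = (23.000, -30.000).
Jacobian J = [[-4·t^2, -8·s·t + 5], [-2·s·t + 4·t^2, -s^2 + 8·s·t]].
At the point, J = [[-36.000, -19.000], [30.000, 23.000]] (det J = -258.000).
Solving J·Δ = −F gives Δ = (-0.159, 1.512).
Then the next iterate is (s, t)₁ = (-1.159, -1.488).

(-1.159, -1.488)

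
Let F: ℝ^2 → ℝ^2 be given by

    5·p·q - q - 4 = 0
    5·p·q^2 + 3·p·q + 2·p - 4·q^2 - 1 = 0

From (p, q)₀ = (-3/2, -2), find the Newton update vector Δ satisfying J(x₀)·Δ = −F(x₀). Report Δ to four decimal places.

(0.6846, 0.7240)

At (-3/2, -2): F = (13.0000, -41.0000).
Jacobian J = [[5·q, 5·p - 1], [5·q^2 + 3·q + 2, 10·p·q + 3·p - 8·q]].
At the point, J = [[-10.0000, -8.5000], [16.0000, 41.5000]] (det J = -279.0000).
Solving J·Δ = −F gives Δ = (0.6846, 0.7240).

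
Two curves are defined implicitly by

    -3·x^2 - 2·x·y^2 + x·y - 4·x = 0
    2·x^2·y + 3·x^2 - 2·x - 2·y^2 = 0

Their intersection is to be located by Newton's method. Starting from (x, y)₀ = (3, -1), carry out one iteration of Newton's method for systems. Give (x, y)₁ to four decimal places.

(1.2443, -0.7262)

At (3, -1): F = (-48.0000, 1.0000).
Jacobian J = [[-6·x - 2·y^2 + y - 4, -4·x·y + x], [4·x·y + 6·x - 2, 2·x^2 - 4·y]].
At the point, J = [[-25.0000, 15.0000], [4.0000, 22.0000]] (det J = -610.0000).
Solving J·Δ = −F gives Δ = (-1.7557, 0.2738).
Then the next iterate is (x, y)₁ = (1.2443, -0.7262).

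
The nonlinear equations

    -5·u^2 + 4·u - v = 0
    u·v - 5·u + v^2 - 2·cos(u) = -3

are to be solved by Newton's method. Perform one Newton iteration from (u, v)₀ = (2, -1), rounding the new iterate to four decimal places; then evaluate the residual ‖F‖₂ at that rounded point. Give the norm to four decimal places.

242.4990

At (2, -1): F = (-11.0000, -7.167706).
Jacobian J = [[-10·u + 4, -1], [v + 2·sin(u) - 5, u + 2·v]].
At the point, J = [[-16.0000, -1.0000], [-4.181405, 0.0000]] (det J = -4.181405).
Solving J·Δ = −F gives Δ = (-1.7142, 16.4270).
Then the next iterate is (u, v)₁ = (0.2858, 15.4270).
Re-evaluating at (0.2858, 15.4270): F = (-14.692208, 242.053493), so ‖F‖₂ = 242.4990.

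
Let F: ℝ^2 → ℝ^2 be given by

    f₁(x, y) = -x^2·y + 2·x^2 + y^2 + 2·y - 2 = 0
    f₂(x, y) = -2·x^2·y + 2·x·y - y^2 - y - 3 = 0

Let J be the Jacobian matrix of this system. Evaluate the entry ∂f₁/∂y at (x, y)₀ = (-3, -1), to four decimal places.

∂f₁/∂y = -x^2 + 2·y + 2.
At (-3, -1) this is -9.0000.

-9.0000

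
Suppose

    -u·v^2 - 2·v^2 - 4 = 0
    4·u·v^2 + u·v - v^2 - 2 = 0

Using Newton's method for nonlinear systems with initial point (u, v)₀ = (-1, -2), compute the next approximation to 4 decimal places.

At (-1, -2): F = (-8.0000, -20.0000).
Jacobian J = [[-v^2, -2·u·v - 4·v], [4·v^2 + v, 8·u·v + u - 2·v]].
At the point, J = [[-4.0000, 4.0000], [14.0000, 19.0000]] (det J = -132.0000).
Solving J·Δ = −F gives Δ = (-0.5455, 1.4545).
Then the next iterate is (u, v)₁ = (-1.5455, -0.5455).

(-1.5455, -0.5455)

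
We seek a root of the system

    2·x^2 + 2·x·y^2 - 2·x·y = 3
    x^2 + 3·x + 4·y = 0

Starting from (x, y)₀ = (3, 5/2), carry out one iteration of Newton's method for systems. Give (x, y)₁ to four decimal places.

(-0.7826, 4.0109)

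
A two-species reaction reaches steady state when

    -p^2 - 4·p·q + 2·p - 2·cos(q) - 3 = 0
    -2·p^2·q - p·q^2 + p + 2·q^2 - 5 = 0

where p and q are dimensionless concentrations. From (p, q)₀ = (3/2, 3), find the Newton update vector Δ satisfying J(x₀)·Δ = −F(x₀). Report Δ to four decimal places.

At (3/2, 3): F = (-18.270015, -12.5000).
Jacobian J = [[-2·p - 4·q + 2, -4·p + 2·sin(q)], [-4·p·q - q^2 + 1, -2·p^2 - 2·p·q + 4·q]].
At the point, J = [[-13.0000, -5.717760], [-26.0000, -1.5000]] (det J = -129.161760).
Solving J·Δ = −F gives Δ = (-0.3412, -2.4196).

(-0.3412, -2.4196)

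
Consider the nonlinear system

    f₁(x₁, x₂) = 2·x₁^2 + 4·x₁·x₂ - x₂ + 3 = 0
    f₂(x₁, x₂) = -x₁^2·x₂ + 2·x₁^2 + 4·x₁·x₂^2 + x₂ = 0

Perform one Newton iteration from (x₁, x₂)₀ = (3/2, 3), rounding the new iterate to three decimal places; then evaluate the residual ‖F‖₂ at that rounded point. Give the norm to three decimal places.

At (3/2, 3): F = (22.500, 54.750).
Jacobian J = [[4·x₁ + 4·x₂, 4·x₁ - 1], [-2·x₁·x₂ + 4·x₁ + 4·x₂^2, -x₁^2 + 8·x₁·x₂ + 1]].
At the point, J = [[18.000, 5.000], [33.000, 34.750]] (det J = 460.500).
Solving J·Δ = −F gives Δ = (-1.103, -0.528).
Then the next iterate is (x₁, x₂)₁ = (0.397, 2.472).
Re-evaluating at (0.397, 2.472): F = (4.76875, 12.10153), so ‖F‖₂ = 13.007.

13.007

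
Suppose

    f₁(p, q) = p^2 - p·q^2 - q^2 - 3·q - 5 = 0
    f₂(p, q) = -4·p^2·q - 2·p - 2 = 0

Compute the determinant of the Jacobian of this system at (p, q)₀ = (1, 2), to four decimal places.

-190.0000

J = [[2·p - q^2, -2·p·q - 2·q - 3], [-8·p·q - 2, -4·p^2]].
At the point, J = [[-2.0000, -11.0000], [-18.0000, -4.0000]].
det J = -190.0000.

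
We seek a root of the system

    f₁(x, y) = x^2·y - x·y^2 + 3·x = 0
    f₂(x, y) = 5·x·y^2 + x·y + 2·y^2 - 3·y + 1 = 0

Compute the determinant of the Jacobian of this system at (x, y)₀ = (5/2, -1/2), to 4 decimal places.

J = [[2·x·y - y^2 + 3, x^2 - 2·x·y], [5·y^2 + y, 10·x·y + x + 4·y - 3]].
At the point, J = [[0.2500, 8.7500], [0.7500, -15.0000]].
det J = -10.3125.

-10.3125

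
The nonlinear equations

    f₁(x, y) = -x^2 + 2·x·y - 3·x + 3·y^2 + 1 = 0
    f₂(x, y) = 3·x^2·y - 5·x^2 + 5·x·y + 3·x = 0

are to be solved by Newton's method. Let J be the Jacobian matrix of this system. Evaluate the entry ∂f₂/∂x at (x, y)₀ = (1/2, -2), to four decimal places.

-18.0000

∂f₂/∂x = 6·x·y - 10·x + 5·y + 3.
At (1/2, -2) this is -18.0000.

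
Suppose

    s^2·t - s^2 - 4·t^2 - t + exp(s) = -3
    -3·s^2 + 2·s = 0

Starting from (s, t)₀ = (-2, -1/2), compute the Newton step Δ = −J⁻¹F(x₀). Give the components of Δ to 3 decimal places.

At (-2, -1/2): F = (-3.36466, -16.000).
Jacobian J = [[2·s·t - 2·s + exp(s), s^2 - 8·t - 1], [-6·s + 2, 0]].
At the point, J = [[6.13534, 7.000], [14.000, 0.000]] (det J = -98.000).
Solving J·Δ = −F gives Δ = (1.143, -0.521).

(1.143, -0.521)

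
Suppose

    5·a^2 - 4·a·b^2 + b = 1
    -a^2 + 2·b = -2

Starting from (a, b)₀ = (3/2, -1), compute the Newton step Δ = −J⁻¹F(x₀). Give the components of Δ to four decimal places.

At (3/2, -1): F = (3.2500, -2.2500).
Jacobian J = [[10·a - 4·b^2, -8·a·b + 1], [-2·a, 2]].
At the point, J = [[11.0000, 13.0000], [-3.0000, 2.0000]] (det J = 61.0000).
Solving J·Δ = −F gives Δ = (-0.5861, 0.2459).

(-0.5861, 0.2459)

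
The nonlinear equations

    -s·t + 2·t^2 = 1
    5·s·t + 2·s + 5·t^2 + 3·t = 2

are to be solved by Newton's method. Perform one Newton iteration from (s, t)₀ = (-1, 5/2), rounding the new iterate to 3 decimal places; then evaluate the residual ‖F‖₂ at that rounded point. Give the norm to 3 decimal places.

5.953

At (-1, 5/2): F = (14.000, 22.250).
Jacobian J = [[-t, -s + 4·t], [5·t + 2, 5·s + 10·t + 3]].
At the point, J = [[-2.500, 11.000], [14.500, 23.000]] (det J = -217.000).
Solving J·Δ = −F gives Δ = (0.356, -1.192).
Then the next iterate is (s, t)₁ = (-0.644, 1.308).
Re-evaluating at (-0.644, 1.308): F = (3.26408, 4.97856), so ‖F‖₂ = 5.953.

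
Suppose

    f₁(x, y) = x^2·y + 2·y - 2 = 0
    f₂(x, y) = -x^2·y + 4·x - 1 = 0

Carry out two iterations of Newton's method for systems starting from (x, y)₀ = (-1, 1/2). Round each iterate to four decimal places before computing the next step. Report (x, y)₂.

(0.2672, 0.9657)

At (-1, 1/2): F = (-0.5000, -5.5000).
Jacobian J = [[2·x·y, x^2 + 2], [-2·x·y + 4, -x^2]].
At the point, J = [[-1.0000, 3.0000], [5.0000, -1.0000]] (det J = -14.0000).
Solving J·Δ = −F gives Δ = (1.2143, 0.5714).
Then the next iterate is (x, y)₁ = (0.2143, 1.0714).
Round to (0.2143, 1.0714) and repeat: F = (0.192003, -0.192003), J = [[0.459202, 2.045924], [3.540798, -0.045924]].
Δ = (0.0529, -0.1057), so (x, y)₂ = (0.2672, 0.9657).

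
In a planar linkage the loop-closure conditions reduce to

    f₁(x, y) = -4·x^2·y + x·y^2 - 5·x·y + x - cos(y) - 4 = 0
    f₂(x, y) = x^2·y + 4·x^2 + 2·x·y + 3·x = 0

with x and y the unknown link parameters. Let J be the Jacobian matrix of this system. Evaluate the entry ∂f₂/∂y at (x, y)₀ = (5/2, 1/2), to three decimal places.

11.250

∂f₂/∂y = x^2 + 2·x.
At (5/2, 1/2) this is 11.250.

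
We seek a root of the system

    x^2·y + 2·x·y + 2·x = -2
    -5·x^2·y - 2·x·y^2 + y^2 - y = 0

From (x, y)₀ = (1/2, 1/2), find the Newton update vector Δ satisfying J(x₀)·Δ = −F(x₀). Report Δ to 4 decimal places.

At (1/2, 1/2): F = (3.6250, -1.1250).
Jacobian J = [[2·x·y + 2·y + 2, x^2 + 2·x], [-10·x·y - 2·y^2, -5·x^2 - 4·x·y + 2·y - 1]].
At the point, J = [[3.5000, 1.2500], [-3.0000, -2.2500]] (det J = -4.1250).
Solving J·Δ = −F gives Δ = (-1.6364, 1.6818).

(-1.6364, 1.6818)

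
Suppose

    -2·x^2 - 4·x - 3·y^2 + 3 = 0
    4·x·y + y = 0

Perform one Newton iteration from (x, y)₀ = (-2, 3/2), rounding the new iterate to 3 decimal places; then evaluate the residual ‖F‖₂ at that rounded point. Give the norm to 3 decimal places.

17.358

At (-2, 3/2): F = (-3.750, -10.500).
Jacobian J = [[-4·x - 4, -6·y], [4·y, 4·x + 1]].
At the point, J = [[4.000, -9.000], [6.000, -7.000]] (det J = 26.000).
Solving J·Δ = −F gives Δ = (2.625, 0.750).
Then the next iterate is (x, y)₁ = (0.625, 2.250).
Re-evaluating at (0.625, 2.250): F = (-15.46875, 7.875), so ‖F‖₂ = 17.358.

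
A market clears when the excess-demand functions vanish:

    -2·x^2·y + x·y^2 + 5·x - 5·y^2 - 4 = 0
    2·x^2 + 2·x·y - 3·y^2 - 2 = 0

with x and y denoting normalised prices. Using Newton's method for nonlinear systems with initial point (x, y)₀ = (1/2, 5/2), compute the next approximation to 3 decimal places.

(0.173, 1.069)

At (1/2, 5/2): F = (-30.875, -17.750).
Jacobian J = [[-4·x·y + y^2 + 5, -2·x^2 + 2·x·y - 10·y], [4·x + 2·y, 2·x - 6·y]].
At the point, J = [[6.250, -23.000], [7.000, -14.000]] (det J = 73.500).
Solving J·Δ = −F gives Δ = (-0.327, -1.431).
Then the next iterate is (x, y)₁ = (0.173, 1.069).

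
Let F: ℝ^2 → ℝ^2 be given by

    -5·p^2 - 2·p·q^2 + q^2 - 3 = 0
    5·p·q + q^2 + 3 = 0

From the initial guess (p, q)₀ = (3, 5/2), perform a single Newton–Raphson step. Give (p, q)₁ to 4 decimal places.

(2.2256, 0.6465)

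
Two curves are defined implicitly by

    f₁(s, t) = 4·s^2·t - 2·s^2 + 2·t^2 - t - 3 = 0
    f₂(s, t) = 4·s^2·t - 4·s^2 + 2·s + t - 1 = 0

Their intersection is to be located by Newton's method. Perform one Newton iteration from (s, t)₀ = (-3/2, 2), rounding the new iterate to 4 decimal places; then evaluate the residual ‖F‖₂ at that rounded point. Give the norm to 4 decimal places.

47.3463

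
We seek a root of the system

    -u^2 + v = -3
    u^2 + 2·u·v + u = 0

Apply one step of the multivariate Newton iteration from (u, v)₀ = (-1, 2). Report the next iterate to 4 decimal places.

At (-1, 2): F = (4.0000, -4.0000).
Jacobian J = [[-2·u, 1], [2·u + 2·v + 1, 2·u]].
At the point, J = [[2.0000, 1.0000], [3.0000, -2.0000]] (det J = -7.0000).
Solving J·Δ = −F gives Δ = (-0.5714, -2.8571).
Then the next iterate is (u, v)₁ = (-1.5714, -0.8571).

(-1.5714, -0.8571)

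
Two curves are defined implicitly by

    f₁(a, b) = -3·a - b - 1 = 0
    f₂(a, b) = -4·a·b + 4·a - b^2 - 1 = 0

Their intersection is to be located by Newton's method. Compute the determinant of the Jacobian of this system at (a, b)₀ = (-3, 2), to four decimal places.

J = [[-3, -1], [-4·b + 4, -4·a - 2·b]].
At the point, J = [[-3.0000, -1.0000], [-4.0000, 8.0000]].
det J = -28.0000.

-28.0000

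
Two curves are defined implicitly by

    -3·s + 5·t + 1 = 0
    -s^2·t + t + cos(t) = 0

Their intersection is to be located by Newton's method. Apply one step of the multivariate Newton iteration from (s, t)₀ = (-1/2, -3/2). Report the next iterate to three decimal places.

(1.035, 0.421)

At (-1/2, -3/2): F = (-5.000, -1.05426).
Jacobian J = [[-3, 5], [-2·s·t, -s^2 - sin(t) + 1]].
At the point, J = [[-3.000, 5.000], [-1.500, 1.74749]] (det J = 2.25752).
Solving J·Δ = −F gives Δ = (1.535, 1.921).
Then the next iterate is (s, t)₁ = (1.035, 0.421).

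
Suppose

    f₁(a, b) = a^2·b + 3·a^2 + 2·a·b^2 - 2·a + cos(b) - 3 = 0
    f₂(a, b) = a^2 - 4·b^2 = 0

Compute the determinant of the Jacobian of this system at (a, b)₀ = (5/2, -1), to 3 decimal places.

94.543

J = [[2·a·b + 6·a + 2·b^2 - 2, a^2 + 4·a·b - sin(b)], [2·a, -8·b]].
At the point, J = [[10.000, -2.90853], [5.000, 8.000]].
det J = 94.543.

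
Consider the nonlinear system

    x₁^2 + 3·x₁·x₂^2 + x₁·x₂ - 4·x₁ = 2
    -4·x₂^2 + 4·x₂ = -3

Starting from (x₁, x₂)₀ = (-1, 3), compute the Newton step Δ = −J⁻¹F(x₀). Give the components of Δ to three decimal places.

(0.294, -1.050)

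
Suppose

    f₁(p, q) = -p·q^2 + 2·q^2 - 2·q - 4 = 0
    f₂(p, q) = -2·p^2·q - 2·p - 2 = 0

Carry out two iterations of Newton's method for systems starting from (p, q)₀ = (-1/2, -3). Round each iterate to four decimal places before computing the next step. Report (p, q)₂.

(-0.6010, -1.0047)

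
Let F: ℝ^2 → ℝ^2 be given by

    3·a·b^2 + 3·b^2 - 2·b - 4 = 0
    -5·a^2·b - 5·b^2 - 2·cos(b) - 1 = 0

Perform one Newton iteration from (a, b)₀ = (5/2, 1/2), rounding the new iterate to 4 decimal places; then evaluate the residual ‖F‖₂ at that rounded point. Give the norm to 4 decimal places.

At (5/2, 1/2): F = (-2.3750, -19.630165).
Jacobian J = [[3·b^2, 6·a·b + 6·b - 2], [-10·a·b, -5·a^2 - 10·b + 2·sin(b)]].
At the point, J = [[0.7500, 8.5000], [-12.5000, -35.291149]] (det J = 79.781638).
Solving J·Δ = −F gives Δ = (-3.1420, 0.5566).
Then the next iterate is (a, b)₁ = (-0.6420, 1.0566).
Re-evaluating at (-0.6420, 1.0566): F = (-4.914183, -9.743151), so ‖F‖₂ = 10.9123.

10.9123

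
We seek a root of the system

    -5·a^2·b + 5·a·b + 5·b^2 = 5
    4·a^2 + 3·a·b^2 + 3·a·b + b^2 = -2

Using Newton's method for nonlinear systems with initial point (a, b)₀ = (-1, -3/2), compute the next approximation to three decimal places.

(0.012, -1.561)

At (-1, -3/2): F = (21.250, 6.000).
Jacobian J = [[-10·a·b + 5·b, -5·a^2 + 5·a + 10·b], [8·a + 3·b^2 + 3·b, 6·a·b + 3·a + 2·b]].
At the point, J = [[-22.500, -25.000], [-5.750, 3.000]] (det J = -211.250).
Solving J·Δ = −F gives Δ = (1.012, -0.061).
Then the next iterate is (a, b)₁ = (0.012, -1.561).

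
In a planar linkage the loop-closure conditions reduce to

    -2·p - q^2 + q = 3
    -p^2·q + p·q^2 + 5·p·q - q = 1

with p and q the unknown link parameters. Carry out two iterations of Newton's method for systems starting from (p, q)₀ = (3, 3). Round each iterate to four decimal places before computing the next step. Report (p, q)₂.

(-2.9999, 2.5416)

At (3, 3): F = (-15.0000, 41.0000).
Jacobian J = [[-2, -2·q + 1], [-2·p·q + q^2 + 5·q, -p^2 + 2·p·q + 5·p - 1]].
At the point, J = [[-2.0000, -5.0000], [6.0000, 23.0000]] (det J = -16.0000).
Solving J·Δ = −F gives Δ = (-8.7500, 0.5000).
Then the next iterate is (p, q)₁ = (-5.7500, 3.5000).
Round to (-5.7500, 3.5000) and repeat: F = (-0.2500, -291.281250), J = [[-2.0000, -6.0000], [70.0000, -103.0625]].
Δ = (2.7501, -0.9584), so (p, q)₂ = (-2.9999, 2.5416).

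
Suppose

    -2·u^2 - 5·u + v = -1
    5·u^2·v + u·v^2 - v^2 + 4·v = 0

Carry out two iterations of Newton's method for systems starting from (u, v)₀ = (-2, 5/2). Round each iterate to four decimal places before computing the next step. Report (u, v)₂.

At (-2, 5/2): F = (5.5000, 41.2500).
Jacobian J = [[-4·u - 5, 1], [10·u·v + v^2, 5·u^2 + 2·u·v - 2·v + 4]].
At the point, J = [[3.0000, 1.0000], [-43.7500, 9.0000]] (det J = 70.7500).
Solving J·Δ = −F gives Δ = (-0.1166, -5.1502).
Then the next iterate is (u, v)₁ = (-2.1166, -2.6502).
Round to (-2.1166, -2.6502) and repeat: F = (-0.027191, -91.854848), J = [[3.4664, 1.0000], [63.117693, 42.919204]].
Δ = (-1.0587, 3.6972), so (u, v)₂ = (-3.1753, 1.0470).

(-3.1753, 1.0470)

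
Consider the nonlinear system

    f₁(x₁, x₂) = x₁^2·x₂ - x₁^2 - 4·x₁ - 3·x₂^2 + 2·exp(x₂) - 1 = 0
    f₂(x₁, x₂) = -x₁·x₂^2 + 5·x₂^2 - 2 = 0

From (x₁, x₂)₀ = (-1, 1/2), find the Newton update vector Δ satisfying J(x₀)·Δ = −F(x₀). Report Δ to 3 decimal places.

(1.750, 0.156)

At (-1, 1/2): F = (5.04744, -0.500).
Jacobian J = [[2·x₁·x₂ - 2·x₁ - 4, x₁^2 - 6·x₂ + 2·exp(x₂)], [-x₂^2, -2·x₁·x₂ + 10·x₂]].
At the point, J = [[-3.000, 1.29744], [-0.250, 6.000]] (det J = -17.67564).
Solving J·Δ = −F gives Δ = (1.750, 0.156).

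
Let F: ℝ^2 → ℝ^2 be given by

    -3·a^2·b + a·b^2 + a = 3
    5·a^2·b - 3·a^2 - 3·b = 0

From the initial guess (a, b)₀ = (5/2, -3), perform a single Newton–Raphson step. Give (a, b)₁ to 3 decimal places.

(1.636, -2.090)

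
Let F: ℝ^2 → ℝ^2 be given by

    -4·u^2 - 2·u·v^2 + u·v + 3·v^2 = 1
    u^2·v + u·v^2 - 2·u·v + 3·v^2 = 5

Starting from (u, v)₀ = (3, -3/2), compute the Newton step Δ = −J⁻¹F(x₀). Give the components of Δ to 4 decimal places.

At (3, -3/2): F = (-48.2500, 4.0000).
Jacobian J = [[-8·u - 2·v^2 + v, -4·u·v + u + 6·v], [2·u·v + v^2 - 2·v, u^2 + 2·u·v - 2·u + 6·v]].
At the point, J = [[-30.0000, 12.0000], [-3.7500, -15.0000]] (det J = 495.0000).
Solving J·Δ = −F gives Δ = (-1.3652, 0.6080).

(-1.3652, 0.6080)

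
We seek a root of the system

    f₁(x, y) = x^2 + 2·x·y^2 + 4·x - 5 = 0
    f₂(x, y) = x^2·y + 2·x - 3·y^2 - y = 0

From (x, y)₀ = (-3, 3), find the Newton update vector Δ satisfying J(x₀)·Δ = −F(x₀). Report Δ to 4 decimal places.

At (-3, 3): F = (-62.0000, -9.0000).
Jacobian J = [[2·x + 2·y^2 + 4, 4·x·y], [2·x·y + 2, x^2 - 6·y - 1]].
At the point, J = [[16.0000, -36.0000], [-16.0000, -10.0000]] (det J = -736.0000).
Solving J·Δ = −F gives Δ = (0.4022, -1.5435).

(0.4022, -1.5435)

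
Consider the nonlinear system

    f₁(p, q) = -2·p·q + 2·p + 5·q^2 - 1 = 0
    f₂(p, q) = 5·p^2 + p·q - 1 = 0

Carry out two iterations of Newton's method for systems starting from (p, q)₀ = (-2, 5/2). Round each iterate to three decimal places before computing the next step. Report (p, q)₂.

(-0.656, 0.800)

At (-2, 5/2): F = (36.250, 14.000).
Jacobian J = [[-2·q + 2, -2·p + 10·q], [10·p + q, p]].
At the point, J = [[-3.000, 29.000], [-17.500, -2.000]] (det J = 513.500).
Solving J·Δ = −F gives Δ = (0.932, -1.154).
Then the next iterate is (p, q)₁ = (-1.068, 1.346).
Round to (-1.068, 1.346) and repeat: F = (8.79764, 3.26559), J = [[-0.692, 15.596], [-9.334, -1.068]].
Δ = (0.412, -0.546), so (p, q)₂ = (-0.656, 0.800).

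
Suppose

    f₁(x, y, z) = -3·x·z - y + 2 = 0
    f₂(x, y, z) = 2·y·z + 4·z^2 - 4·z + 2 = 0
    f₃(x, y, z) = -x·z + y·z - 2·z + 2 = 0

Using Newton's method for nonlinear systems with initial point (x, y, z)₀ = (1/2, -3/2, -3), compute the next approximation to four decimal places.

(0.1135, 0.8486, -1.5514)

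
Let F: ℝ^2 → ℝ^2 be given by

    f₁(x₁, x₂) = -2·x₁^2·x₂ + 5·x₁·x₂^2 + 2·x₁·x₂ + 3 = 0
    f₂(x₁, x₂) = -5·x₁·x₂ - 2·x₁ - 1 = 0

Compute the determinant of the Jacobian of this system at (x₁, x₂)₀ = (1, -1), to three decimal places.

J = [[-4·x₁·x₂ + 5·x₂^2 + 2·x₂, -2·x₁^2 + 10·x₁·x₂ + 2·x₁], [-5·x₂ - 2, -5·x₁]].
At the point, J = [[7.000, -10.000], [3.000, -5.000]].
det J = -5.000.

-5.000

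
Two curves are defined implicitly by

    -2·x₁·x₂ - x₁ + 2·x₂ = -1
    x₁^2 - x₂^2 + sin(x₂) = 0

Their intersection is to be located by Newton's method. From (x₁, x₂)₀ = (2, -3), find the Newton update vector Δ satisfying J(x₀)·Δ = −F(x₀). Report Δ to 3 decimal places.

(-0.447, 1.383)

At (2, -3): F = (5.000, -5.14112).
Jacobian J = [[-2·x₂ - 1, -2·x₁ + 2], [2·x₁, -2·x₂ + cos(x₂)]].
At the point, J = [[5.000, -2.000], [4.000, 5.01001]] (det J = 33.05004).
Solving J·Δ = −F gives Δ = (-0.447, 1.383).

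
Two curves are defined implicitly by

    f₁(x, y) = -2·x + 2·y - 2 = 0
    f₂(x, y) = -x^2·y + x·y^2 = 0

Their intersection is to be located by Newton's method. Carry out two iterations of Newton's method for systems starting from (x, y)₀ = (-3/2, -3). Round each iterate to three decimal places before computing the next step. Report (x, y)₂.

At (-3/2, -3): F = (-5.000, -6.750).
Jacobian J = [[-2, 2], [-2·x·y + y^2, -x^2 + 2·x·y]].
At the point, J = [[-2.000, 2.000], [0.000, 6.750]] (det J = -13.500).
Solving J·Δ = −F gives Δ = (-1.500, 1.000).
Then the next iterate is (x, y)₁ = (-3.000, -2.000).
Round to (-3.000, -2.000) and repeat: F = (0.000, 6.000), J = [[-2.000, 2.000], [-8.000, 3.000]].
Δ = (1.200, 1.200), so (x, y)₂ = (-1.800, -0.800).

(-1.800, -0.800)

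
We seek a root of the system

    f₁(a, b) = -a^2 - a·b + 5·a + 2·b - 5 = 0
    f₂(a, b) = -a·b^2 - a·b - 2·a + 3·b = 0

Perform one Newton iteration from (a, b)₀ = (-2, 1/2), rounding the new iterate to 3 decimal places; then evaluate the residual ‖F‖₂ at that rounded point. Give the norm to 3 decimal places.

4.042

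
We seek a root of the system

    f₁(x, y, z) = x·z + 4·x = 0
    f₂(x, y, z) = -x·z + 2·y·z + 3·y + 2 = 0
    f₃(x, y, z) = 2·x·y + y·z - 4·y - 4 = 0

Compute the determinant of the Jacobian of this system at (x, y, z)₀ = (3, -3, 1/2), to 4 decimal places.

115.5000

J = [[z + 4, 0, x], [-z, 2·z + 3, -x + 2·y], [2·y, 2·x + z - 4, y]].
At the point, J = [[4.5000, 0.0000, 3.0000], [-0.5000, 4.0000, -9.0000], [-6.0000, 2.5000, -3.0000]].
det J = 115.5000.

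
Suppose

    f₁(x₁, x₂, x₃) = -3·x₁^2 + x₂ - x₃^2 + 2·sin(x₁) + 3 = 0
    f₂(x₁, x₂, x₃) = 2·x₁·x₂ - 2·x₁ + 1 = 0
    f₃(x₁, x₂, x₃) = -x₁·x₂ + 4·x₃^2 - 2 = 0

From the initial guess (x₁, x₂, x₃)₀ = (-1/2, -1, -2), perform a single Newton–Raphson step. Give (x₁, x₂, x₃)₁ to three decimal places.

At (-1/2, -1, -2): F = (-3.70885, 3.000, 13.500).
Jacobian J = [[-6·x₁ + 2·cos(x₁), 1, -2·x₃], [2·x₂ - 2, 2·x₁, 0], [-x₂, -x₁, 8·x₃]].
At the point, J = [[4.75517, 1.000, 4.000], [-4.000, -1.000, 0.000], [1.000, 0.500, -16.000]] (det J = 8.08264).
Solving J·Δ = −F gives Δ = (-6.020, 27.080, 1.314).
Then the next iterate is (x₁, x₂, x₃)₁ = (-6.520, 26.080, -0.686).

(-6.520, 26.080, -0.686)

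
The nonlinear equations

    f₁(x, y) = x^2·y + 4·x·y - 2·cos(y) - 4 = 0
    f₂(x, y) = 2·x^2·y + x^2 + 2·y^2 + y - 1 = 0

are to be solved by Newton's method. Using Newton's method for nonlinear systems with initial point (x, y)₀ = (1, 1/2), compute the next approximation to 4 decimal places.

(-2.1910, 2.6528)

At (1, 1/2): F = (-3.255165, 2.0000).
Jacobian J = [[2·x·y + 4·y, x^2 + 4·x + 2·sin(y)], [4·x·y + 2·x, 2·x^2 + 4·y + 1]].
At the point, J = [[3.0000, 5.958851], [4.0000, 5.0000]] (det J = -8.835404).
Solving J·Δ = −F gives Δ = (-3.1910, 2.1528).
Then the next iterate is (x, y)₁ = (-2.1910, 2.6528).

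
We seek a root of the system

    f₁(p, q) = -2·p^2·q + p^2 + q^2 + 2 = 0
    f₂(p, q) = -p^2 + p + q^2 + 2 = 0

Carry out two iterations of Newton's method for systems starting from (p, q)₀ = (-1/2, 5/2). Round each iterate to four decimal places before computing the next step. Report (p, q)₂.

At (-1/2, 5/2): F = (7.2500, 7.5000).
Jacobian J = [[-4·p·q + 2·p, -2·p^2 + 2·q], [-2·p + 1, 2·q]].
At the point, J = [[4.0000, 4.5000], [2.0000, 5.0000]] (det J = 11.0000).
Solving J·Δ = −F gives Δ = (-0.2273, -1.4091).
Then the next iterate is (p, q)₁ = (-0.7273, 1.0909).
Round to (-0.7273, 1.0909) and repeat: F = (2.564932, 1.933798), J = [[1.719046, 1.123869], [2.4546, 2.1818]].
Δ = (-3.4506, 2.9957), so (p, q)₂ = (-4.1779, 4.0866).

(-4.1779, 4.0866)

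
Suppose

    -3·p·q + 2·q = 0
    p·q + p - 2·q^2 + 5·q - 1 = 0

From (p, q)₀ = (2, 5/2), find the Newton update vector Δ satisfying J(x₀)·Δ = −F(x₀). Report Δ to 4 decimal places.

At (2, 5/2): F = (-10.0000, 6.0000).
Jacobian J = [[-3·q, -3·p + 2], [q + 1, p - 4·q + 5]].
At the point, J = [[-7.5000, -4.0000], [3.5000, -3.0000]] (det J = 36.5000).
Solving J·Δ = −F gives Δ = (-1.4795, 0.2740).

(-1.4795, 0.2740)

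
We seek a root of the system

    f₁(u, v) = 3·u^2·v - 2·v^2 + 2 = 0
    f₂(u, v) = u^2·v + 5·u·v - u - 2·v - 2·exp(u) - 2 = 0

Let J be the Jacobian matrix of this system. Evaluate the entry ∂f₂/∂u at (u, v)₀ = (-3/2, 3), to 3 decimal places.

∂f₂/∂u = 2·u·v + 5·v - 2·exp(u) - 1.
At (-3/2, 3) this is 4.554.

4.554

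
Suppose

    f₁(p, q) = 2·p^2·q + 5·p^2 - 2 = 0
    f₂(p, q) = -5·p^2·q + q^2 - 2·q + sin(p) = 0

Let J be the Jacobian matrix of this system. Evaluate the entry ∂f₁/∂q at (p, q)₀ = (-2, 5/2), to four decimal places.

8.0000

∂f₁/∂q = 2·p^2.
At (-2, 5/2) this is 8.0000.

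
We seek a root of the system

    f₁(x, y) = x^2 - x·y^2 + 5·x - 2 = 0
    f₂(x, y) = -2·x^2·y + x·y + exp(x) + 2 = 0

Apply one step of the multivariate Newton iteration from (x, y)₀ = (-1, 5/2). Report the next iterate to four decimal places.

(-0.5437, 2.7466)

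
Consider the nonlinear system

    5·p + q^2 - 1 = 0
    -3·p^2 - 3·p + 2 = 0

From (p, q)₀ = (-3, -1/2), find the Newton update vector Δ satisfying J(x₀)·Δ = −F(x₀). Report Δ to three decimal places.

(1.067, -10.417)

At (-3, -1/2): F = (-15.750, -16.000).
Jacobian J = [[5, 2·q], [-6·p - 3, 0]].
At the point, J = [[5.000, -1.000], [15.000, 0.000]] (det J = 15.000).
Solving J·Δ = −F gives Δ = (1.067, -10.417).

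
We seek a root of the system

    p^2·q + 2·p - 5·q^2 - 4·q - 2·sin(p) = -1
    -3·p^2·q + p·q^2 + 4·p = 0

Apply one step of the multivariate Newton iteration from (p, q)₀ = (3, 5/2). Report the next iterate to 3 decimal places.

At (3, 5/2): F = (-12.03224, -36.750).
Jacobian J = [[2·p·q - 2·cos(p) + 2, p^2 - 10·q - 4], [-6·p·q + q^2 + 4, -3·p^2 + 2·p·q]].
At the point, J = [[18.97998, -20.000], [-34.750, -12.000]] (det J = -922.75982).
Solving J·Δ = −F gives Δ = (-0.640, -1.209).
Then the next iterate is (p, q)₁ = (2.360, 1.291).

(2.360, 1.291)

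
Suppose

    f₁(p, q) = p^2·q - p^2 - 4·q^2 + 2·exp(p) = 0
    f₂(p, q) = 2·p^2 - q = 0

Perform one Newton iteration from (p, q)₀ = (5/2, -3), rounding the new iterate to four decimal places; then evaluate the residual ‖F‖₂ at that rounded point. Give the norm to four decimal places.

8.2043

At (5/2, -3): F = (-36.635012, 15.5000).
Jacobian J = [[2·p·q - 2·p + 2·exp(p), p^2 - 8·q], [4·p, -1]].
At the point, J = [[4.364988, 30.2500], [10.0000, -1.0000]] (det J = -306.864988).
Solving J·Δ = −F gives Δ = (-1.4086, 1.4143).
Then the next iterate is (p, q)₁ = (1.0914, -1.5857).
Re-evaluating at (1.0914, -1.5857): F = (-7.180863, 3.968008), so ‖F‖₂ = 8.2043.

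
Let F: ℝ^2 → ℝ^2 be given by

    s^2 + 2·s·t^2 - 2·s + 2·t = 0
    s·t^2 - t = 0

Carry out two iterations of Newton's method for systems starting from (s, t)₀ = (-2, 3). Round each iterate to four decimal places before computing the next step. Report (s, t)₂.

(7.5959, -3.3219)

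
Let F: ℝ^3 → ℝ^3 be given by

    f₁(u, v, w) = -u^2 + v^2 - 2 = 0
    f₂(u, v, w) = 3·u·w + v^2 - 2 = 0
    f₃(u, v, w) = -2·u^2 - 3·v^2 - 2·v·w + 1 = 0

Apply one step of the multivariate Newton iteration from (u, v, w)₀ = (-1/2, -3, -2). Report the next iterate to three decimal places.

(-0.534, -1.881, 0.323)

At (-1/2, -3, -2): F = (6.750, 10.000, -38.500).
Jacobian J = [[-2·u, 2·v, 0], [3·w, 2·v, 3·u], [-4·u, -6·v - 2·w, -2·v]].
At the point, J = [[1.000, -6.000, 0.000], [-6.000, -6.000, -1.500], [2.000, 22.000, 6.000]] (det J = -201.000).
Solving J·Δ = −F gives Δ = (-0.034, 1.119, 2.323).
Then the next iterate is (u, v, w)₁ = (-0.534, -1.881, 0.323).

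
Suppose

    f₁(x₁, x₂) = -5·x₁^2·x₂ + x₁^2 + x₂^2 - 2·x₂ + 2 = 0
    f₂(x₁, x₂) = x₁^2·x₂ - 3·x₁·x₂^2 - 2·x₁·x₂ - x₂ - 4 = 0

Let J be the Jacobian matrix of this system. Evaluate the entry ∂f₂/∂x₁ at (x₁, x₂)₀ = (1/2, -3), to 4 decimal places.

-24.0000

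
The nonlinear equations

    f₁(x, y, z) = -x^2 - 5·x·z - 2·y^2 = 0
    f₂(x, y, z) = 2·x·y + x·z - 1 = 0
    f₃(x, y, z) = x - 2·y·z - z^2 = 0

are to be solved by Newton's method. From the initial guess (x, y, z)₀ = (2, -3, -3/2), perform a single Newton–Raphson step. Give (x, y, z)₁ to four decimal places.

(0.8322, -1.5220, -0.8351)

At (2, -3, -3/2): F = (-7.0000, -16.0000, -9.2500).
Jacobian J = [[-2·x - 5·z, -4·y, -5·x], [2·y + z, 2·x, x], [1, -2·z, -2·y - 2·z]].
At the point, J = [[3.5000, 12.0000, -10.0000], [-7.5000, 4.0000, 2.0000], [1.0000, 3.0000, 9.0000]] (det J = 1204.0000).
Solving J·Δ = −F gives Δ = (-1.1678, 1.4780, 0.6649).
Then the next iterate is (x, y, z)₁ = (0.8322, -1.5220, -0.8351).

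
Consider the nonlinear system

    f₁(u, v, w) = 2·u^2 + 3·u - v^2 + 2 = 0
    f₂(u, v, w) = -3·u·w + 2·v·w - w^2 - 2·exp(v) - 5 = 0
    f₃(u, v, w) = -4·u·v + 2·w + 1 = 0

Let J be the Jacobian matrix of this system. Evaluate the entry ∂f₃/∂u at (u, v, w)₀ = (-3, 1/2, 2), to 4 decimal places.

-2.0000

∂f₃/∂u = -4·v.
At (-3, 1/2, 2) this is -2.0000.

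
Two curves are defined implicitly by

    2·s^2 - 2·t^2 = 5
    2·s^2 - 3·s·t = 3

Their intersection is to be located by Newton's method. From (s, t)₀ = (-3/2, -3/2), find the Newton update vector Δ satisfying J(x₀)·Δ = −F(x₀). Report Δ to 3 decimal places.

At (-3/2, -3/2): F = (-5.000, -5.250).
Jacobian J = [[4·s, -4·t], [4·s - 3·t, -3·s]].
At the point, J = [[-6.000, 6.000], [-1.500, 4.500]] (det J = -18.000).
Solving J·Δ = −F gives Δ = (0.500, 1.333).

(0.500, 1.333)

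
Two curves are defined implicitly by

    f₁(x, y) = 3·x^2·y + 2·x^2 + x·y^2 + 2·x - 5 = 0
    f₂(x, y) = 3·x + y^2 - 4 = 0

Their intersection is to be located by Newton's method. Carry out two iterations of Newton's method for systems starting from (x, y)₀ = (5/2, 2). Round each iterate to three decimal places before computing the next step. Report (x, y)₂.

(1.302, 0.309)

At (5/2, 2): F = (60.000, 7.500).
Jacobian J = [[6·x·y + 4·x + y^2 + 2, 3·x^2 + 2·x·y], [3, 2·y]].
At the point, J = [[46.000, 28.750], [3.000, 4.000]] (det J = 97.750).
Solving J·Δ = −F gives Δ = (-0.249, -1.688).
Then the next iterate is (x, y)₁ = (2.251, 0.312).
Round to (2.251, 0.312) and repeat: F = (14.59784, 2.85034), J = [[15.31522, 16.60563], [3.000, 0.624]].
Δ = (-0.949, -0.003), so (x, y)₂ = (1.302, 0.309).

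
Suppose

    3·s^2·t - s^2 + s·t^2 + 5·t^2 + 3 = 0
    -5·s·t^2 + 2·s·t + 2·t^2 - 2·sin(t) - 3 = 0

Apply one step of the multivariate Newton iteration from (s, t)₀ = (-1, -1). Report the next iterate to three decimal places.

At (-1, -1): F = (3.000, 7.68294).
Jacobian J = [[6·s·t - 2·s + t^2, 3·s^2 + 2·s·t + 10·t], [-5·t^2 + 2·t, -10·s·t + 2·s + 4·t - 2·cos(t)]].
At the point, J = [[9.000, -5.000], [-7.000, -17.08060]] (det J = -188.72544).
Solving J·Δ = −F gives Δ = (-0.068, 0.478).
Then the next iterate is (s, t)₁ = (-1.068, -0.522).

(-1.068, -0.522)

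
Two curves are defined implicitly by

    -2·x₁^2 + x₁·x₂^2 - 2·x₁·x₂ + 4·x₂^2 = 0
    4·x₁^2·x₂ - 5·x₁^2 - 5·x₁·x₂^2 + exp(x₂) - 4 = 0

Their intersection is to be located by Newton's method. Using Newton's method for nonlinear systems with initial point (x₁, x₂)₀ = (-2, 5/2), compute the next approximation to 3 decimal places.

At (-2, 5/2): F = (14.500, 90.68249).
Jacobian J = [[-4·x₁ + x₂^2 - 2·x₂, 2·x₁·x₂ - 2·x₁ + 8·x₂], [8·x₁·x₂ - 10·x₁ - 5·x₂^2, 4·x₁^2 - 10·x₁·x₂ + exp(x₂)]].
At the point, J = [[9.250, 14.000], [-51.250, 78.18249]] (det J = 1440.68807).
Solving J·Δ = −F gives Δ = (0.094, -1.098).
Then the next iterate is (x₁, x₂)₁ = (-1.906, 1.402).

(-1.906, 1.402)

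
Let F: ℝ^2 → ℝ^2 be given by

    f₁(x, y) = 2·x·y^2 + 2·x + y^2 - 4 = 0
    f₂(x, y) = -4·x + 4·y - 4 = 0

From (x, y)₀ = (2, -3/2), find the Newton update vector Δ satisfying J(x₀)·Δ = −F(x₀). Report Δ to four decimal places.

At (2, -3/2): F = (11.2500, -18.0000).
Jacobian J = [[2·y^2 + 2, 4·x·y + 2·y], [-4, 4]].
At the point, J = [[6.5000, -15.0000], [-4.0000, 4.0000]] (det J = -34.0000).
Solving J·Δ = −F gives Δ = (-6.6176, -2.1176).

(-6.6176, -2.1176)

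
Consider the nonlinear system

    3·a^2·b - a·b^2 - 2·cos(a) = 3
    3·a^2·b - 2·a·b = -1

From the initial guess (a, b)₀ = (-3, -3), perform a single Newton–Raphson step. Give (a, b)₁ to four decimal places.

At (-3, -3): F = (-55.020015, -98.0000).
Jacobian J = [[6·a·b - b^2 + 2·sin(a), 3·a^2 - 2·a·b], [6·a·b - 2·b, 3·a^2 - 2·a]].
At the point, J = [[44.717760, 9.0000], [60.0000, 33.0000]] (det J = 935.686079).
Solving J·Δ = −F gives Δ = (0.9978, 1.1555).
Then the next iterate is (a, b)₁ = (-2.0022, -1.8445).

(-2.0022, -1.8445)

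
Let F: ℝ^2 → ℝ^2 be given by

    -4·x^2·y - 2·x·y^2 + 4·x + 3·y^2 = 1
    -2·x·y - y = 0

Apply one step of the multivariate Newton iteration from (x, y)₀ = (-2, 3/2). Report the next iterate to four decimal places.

(-1.1316, 0.8684)

At (-2, 3/2): F = (-17.2500, 4.5000).
Jacobian J = [[-8·x·y - 2·y^2 + 4, -4·x^2 - 4·x·y + 6·y], [-2·y, -2·x - 1]].
At the point, J = [[23.5000, 5.0000], [-3.0000, 3.0000]] (det J = 85.5000).
Solving J·Δ = −F gives Δ = (0.8684, -0.6316).
Then the next iterate is (x, y)₁ = (-1.1316, 0.8684).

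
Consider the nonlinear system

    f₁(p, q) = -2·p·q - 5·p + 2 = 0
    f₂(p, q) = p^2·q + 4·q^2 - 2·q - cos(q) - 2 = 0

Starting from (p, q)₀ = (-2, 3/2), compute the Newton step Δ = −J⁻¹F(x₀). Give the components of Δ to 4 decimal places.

(2.3988, 0.2976)

At (-2, 3/2): F = (18.0000, 9.929263).
Jacobian J = [[-2·q - 5, -2·p], [2·p·q, p^2 + 8·q + sin(q) - 2]].
At the point, J = [[-8.0000, 4.0000], [-6.0000, 14.997495]] (det J = -95.979960).
Solving J·Δ = −F gives Δ = (2.3988, 0.2976).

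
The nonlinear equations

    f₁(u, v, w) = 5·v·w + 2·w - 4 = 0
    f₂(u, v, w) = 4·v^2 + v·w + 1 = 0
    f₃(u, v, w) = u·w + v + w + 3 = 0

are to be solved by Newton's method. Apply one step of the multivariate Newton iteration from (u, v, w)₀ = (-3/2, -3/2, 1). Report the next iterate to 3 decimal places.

At (-3/2, -3/2, 1): F = (-9.500, 8.500, 1.000).
Jacobian J = [[0, 5·w, 5·v + 2], [0, 8·v + w, v], [w, 1, u + 1]].
At the point, J = [[0.000, 5.000, -5.500], [0.000, -11.000, -1.500], [1.000, 1.000, -0.500]] (det J = -68.000).
Solving J·Δ = −F gives Δ = (-2.353, 0.897, -0.912).
Then the next iterate is (u, v, w)₁ = (-3.853, -0.603, 0.088).

(-3.853, -0.603, 0.088)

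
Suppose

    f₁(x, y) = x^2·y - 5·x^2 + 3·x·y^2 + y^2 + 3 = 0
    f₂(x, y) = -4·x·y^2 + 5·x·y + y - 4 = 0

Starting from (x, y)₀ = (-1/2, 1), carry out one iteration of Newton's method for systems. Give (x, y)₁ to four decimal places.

(-0.5616, 2.4247)

At (-1/2, 1): F = (1.5000, -3.5000).
Jacobian J = [[2·x·y - 10·x + 3·y^2, x^2 + 6·x·y + 2·y], [-4·y^2 + 5·y, -8·x·y + 5·x + 1]].
At the point, J = [[7.0000, -0.7500], [1.0000, 2.5000]] (det J = 18.2500).
Solving J·Δ = −F gives Δ = (-0.0616, 1.4247).
Then the next iterate is (x, y)₁ = (-0.5616, 2.4247).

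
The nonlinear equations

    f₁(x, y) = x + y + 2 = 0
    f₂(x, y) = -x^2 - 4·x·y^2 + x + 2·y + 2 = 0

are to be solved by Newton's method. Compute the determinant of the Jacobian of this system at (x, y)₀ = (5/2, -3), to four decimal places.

102.0000

J = [[1, 1], [-2·x - 4·y^2 + 1, -8·x·y + 2]].
At the point, J = [[1.0000, 1.0000], [-40.0000, 62.0000]].
det J = 102.0000.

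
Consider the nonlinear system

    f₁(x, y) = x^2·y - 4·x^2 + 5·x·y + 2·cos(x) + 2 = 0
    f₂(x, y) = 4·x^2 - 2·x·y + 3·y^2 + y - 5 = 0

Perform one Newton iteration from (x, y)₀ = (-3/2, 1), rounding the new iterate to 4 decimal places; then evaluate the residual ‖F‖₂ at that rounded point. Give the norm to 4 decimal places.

2.9772

At (-3/2, 1): F = (-12.108526, 11.0000).
Jacobian J = [[2·x·y - 8·x + 5·y - 2·sin(x), x^2 + 5·x], [8·x - 2·y, -2·x + 6·y + 1]].
At the point, J = [[15.994990, -5.2500], [-14.0000, 10.0000]] (det J = 86.449900).
Solving J·Δ = −F gives Δ = (0.7326, -0.0743).
Then the next iterate is (x, y)₁ = (-0.7674, 0.9257).
Re-evaluating at (-0.7674, 0.9257): F = (-1.922938, 2.272837), so ‖F‖₂ = 2.9772.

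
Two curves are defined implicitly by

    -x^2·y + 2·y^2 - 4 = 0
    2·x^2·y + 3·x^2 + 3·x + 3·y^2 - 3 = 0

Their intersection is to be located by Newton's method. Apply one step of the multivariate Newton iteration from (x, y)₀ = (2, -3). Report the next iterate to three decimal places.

(2.106, -1.295)

At (2, -3): F = (26.000, 18.000).
Jacobian J = [[-2·x·y, -x^2 + 4·y], [4·x·y + 6·x + 3, 2·x^2 + 6·y]].
At the point, J = [[12.000, -16.000], [-9.000, -10.000]] (det J = -264.000).
Solving J·Δ = −F gives Δ = (0.106, 1.705).
Then the next iterate is (x, y)₁ = (2.106, -1.295).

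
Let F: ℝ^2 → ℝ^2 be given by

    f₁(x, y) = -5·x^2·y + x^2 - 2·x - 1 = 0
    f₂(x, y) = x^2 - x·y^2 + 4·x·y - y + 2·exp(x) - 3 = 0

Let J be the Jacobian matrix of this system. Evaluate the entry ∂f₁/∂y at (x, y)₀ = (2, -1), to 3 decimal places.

∂f₁/∂y = -5·x^2.
At (2, -1) this is -20.000.

-20.000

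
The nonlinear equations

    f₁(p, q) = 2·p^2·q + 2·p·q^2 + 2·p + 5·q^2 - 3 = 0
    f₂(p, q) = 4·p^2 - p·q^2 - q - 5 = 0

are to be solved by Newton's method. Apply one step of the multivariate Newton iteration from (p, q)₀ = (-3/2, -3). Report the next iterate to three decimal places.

At (-3/2, -3): F = (-1.500, 20.500).
Jacobian J = [[4·p·q + 2·q^2 + 2, 2·p^2 + 4·p·q + 10·q], [8·p - q^2, -2·p·q - 1]].
At the point, J = [[38.000, -7.500], [-21.000, -10.000]] (det J = -537.500).
Solving J·Δ = −F gives Δ = (0.314, 1.391).
Then the next iterate is (p, q)₁ = (-1.186, -1.609).

(-1.186, -1.609)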